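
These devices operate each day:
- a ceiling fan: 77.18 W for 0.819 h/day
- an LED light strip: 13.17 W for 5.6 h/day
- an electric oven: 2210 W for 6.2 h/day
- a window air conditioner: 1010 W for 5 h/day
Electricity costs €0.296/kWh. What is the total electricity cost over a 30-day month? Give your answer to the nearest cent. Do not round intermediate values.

€167.73

ceiling fan: 77.18 W × 0.819 h × 30 d = 1,896 Wh = 1.896 kWh
LED light strip: 13.17 W × 5.6 h × 30 d = 2,213 Wh = 2.213 kWh
electric oven: 2210 W × 6.2 h × 30 d = 411,060 Wh = 411.1 kWh
window air conditioner: 1010 W × 5 h × 30 d = 151,500 Wh = 151.5 kWh
Total energy = 1.896 + 2.213 + 411.1 + 151.5 = 566.7 kWh
Cost = 566.7 kWh × €0.296 = €167.73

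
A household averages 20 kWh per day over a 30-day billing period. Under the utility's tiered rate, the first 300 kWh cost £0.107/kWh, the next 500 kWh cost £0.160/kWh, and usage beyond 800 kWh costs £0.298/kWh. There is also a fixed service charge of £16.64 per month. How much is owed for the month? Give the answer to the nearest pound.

£97

Usage = 20 kWh/day × 30 days = 600 kWh
First 300 kWh × £0.107 = £32.10
Next 300 kWh × £0.160 = £48.00
Remaining tier: 0 kWh (not reached)
Energy charge = £80.10; + service £16.64 = £96.74 ≈ £97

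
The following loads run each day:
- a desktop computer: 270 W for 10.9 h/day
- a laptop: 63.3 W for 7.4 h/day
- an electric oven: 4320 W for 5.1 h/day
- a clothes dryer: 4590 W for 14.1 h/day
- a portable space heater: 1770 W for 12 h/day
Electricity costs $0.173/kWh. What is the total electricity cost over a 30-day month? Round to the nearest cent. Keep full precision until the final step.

desktop computer: 270 W × 10.9 h × 30 d = 88,290 Wh = 88.29 kWh
laptop: 63.3 W × 7.4 h × 30 d = 14,053 Wh = 14.05 kWh
electric oven: 4320 W × 5.1 h × 30 d = 660,960 Wh = 661 kWh
clothes dryer: 4590 W × 14.1 h × 30 d = 1,941,570 Wh = 1,942 kWh
portable space heater: 1770 W × 12 h × 30 d = 637,200 Wh = 637.2 kWh
Total energy = 88.29 + 14.05 + 661 + 1,942 + 637.2 = 3,342 kWh
Cost = 3,342 kWh × $0.173 = $578.18

$578.18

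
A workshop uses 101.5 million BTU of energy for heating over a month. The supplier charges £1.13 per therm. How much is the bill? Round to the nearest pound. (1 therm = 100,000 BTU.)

101.5 million BTU × (10 therm/million BTU) = 1,015 therm
Cost = 1,015 therm × £1.13/therm = £1,146.95 ≈ £1147

£1147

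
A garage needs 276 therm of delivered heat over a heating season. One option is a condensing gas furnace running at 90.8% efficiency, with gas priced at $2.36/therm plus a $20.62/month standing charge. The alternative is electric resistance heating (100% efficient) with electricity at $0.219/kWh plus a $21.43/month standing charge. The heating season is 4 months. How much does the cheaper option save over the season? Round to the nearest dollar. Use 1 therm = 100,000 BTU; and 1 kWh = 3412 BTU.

$1057

Heat load = 276 therm × 100,000 = 27,600,000 BTU
Gas: input = 27,600,000 / 0.908 = 30,396,476 BTU = 304 therm → 304 × $2.36 = $717.36; + 4 × $20.62 standing = $799.84
Electric: 27,600,000 BTU / 3412 = 8,089 kWh → × $0.219 = $1,771.51; + 4 × $21.43 standing = $1,857.23
Difference = |$799.84 − $1,857.23| = $1,057.40 ≈ $1057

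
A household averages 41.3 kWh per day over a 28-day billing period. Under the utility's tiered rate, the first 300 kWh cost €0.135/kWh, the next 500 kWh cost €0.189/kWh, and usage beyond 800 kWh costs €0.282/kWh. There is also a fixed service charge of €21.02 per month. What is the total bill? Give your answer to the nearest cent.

€256.52

Usage = 41.3 kWh/day × 28 days = 1156.4 kWh
First 300 kWh × €0.135 = €40.50
Next 500 kWh × €0.189 = €94.50
Remaining 356.4 kWh × €0.282 = €100.50
Energy charge = €235.50; + service €21.02 = €256.52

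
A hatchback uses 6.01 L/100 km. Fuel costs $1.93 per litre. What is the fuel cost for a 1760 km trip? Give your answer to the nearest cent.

Fuel = 6.01 L/100 km × 1760 km / 100 = 105.8 L
Cost = 105.8 L × $1.93/L = $204.15

$204.15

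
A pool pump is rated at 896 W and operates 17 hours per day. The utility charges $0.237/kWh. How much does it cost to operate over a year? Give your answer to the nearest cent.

Energy = 896 W × 17 h/day × 365 days = 5,559,680 Wh = 5,560 kWh
Cost = 5,560 kWh × $0.237/kWh = $1,317.64

$1317.64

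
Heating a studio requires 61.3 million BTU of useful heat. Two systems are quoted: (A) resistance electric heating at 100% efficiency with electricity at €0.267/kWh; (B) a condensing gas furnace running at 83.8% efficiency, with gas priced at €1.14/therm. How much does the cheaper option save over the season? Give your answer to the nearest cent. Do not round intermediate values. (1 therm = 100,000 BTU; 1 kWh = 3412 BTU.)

Heat load = 61.3 × 10⁶ BTU = 61,300,000 BTU
Gas: input = 61,300,000 / 0.838 = 73,150,358 BTU = 731.5 therm → 731.5 × €1.14 = €833.91
Electric: 61,300,000 BTU / 3412 = 17,970 kWh → × €0.267 = €4,796.92
Difference = |€833.91 − €4,796.92| = €3,963.01

€3963.01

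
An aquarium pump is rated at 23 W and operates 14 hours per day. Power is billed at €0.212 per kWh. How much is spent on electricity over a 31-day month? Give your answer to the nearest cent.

€2.12

Energy = 23 W × 14 h/day × 31 days = 9,982 Wh = 9.982 kWh
Cost = 9.982 kWh × €0.212/kWh = €2.12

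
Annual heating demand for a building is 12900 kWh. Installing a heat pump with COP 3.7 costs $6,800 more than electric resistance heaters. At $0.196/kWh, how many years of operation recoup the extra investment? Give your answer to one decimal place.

3.7 years

Resistance: 12900 kWh × $0.196 = $2,528.40/yr
Heat pump: 12900 / 3.7 = 3486 kWh in → × $0.196 = $683.35/yr
Annual savings = $1,845.05
Payback = $6,800 / $1,845.05 = 3.69 years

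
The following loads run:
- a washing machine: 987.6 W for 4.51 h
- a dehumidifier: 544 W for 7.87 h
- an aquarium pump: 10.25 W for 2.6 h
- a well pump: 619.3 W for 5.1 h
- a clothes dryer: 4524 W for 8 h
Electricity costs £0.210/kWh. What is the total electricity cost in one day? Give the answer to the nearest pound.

£10

washing machine: 987.6 W × 4.51 h = 4,454 Wh = 4.454 kWh
dehumidifier: 544 W × 7.87 h = 4,281 Wh = 4.281 kWh
aquarium pump: 10.25 W × 2.6 h = 27 Wh = 0.02665 kWh
well pump: 619.3 W × 5.1 h = 3,158 Wh = 3.158 kWh
clothes dryer: 4524 W × 8 h = 36,192 Wh = 36.19 kWh
Total energy = 4.454 + 4.281 + 0.02665 + 3.158 + 36.19 = 48.11 kWh
Cost = 48.11 kWh × £0.210 = £10.10 ≈ £10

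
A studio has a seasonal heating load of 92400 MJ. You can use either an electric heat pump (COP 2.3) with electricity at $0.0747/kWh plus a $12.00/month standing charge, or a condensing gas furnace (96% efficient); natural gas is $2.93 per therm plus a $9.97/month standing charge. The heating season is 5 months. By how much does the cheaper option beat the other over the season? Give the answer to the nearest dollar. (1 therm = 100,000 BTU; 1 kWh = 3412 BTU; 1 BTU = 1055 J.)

Heat load = 92400 MJ = 92,400,000,000 J / 1055 = 87,582,938 BTU
Gas: input = 87,582,938 / 0.96 = 91,232,227 BTU = 912.3 therm → 912.3 × $2.93 = $2,673.10; + 5 × $9.97 standing = $2,722.95
Heat pump: 87,582,938 BTU / 3412 = 25,670 kWh heat; / 2.3 = 11,160 kWh in → × $0.0747 = $833.69; + 5 × $12.00 standing = $893.69
Difference = |$2,722.95 − $893.69| = $1,829.27 ≈ $1829

$1829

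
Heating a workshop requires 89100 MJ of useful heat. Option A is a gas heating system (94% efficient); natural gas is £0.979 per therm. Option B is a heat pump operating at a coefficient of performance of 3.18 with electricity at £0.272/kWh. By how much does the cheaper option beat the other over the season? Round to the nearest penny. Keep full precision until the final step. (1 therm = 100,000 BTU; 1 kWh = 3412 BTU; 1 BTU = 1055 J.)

Heat load = 89100 MJ = 89,100,000,000 J / 1055 = 84,454,976 BTU
Gas: input = 84,454,976 / 0.94 = 89,845,719 BTU = 898.5 therm → 898.5 × £0.979 = £879.59
Heat pump: 84,454,976 BTU / 3412 = 24,750 kWh heat; / 3.18 = 7,784 kWh in → × £0.272 = £2,117.18
Difference = |£879.59 − £2,117.18| = £1,237.59

£1237.59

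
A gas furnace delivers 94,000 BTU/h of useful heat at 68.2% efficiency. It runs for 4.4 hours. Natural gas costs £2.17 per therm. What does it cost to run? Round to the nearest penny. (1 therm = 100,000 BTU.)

Heat delivered = 94,000 BTU/h × 4.4 h = 413,600 BTU
Gas input = 413,600 / 0.682 = 606,452 BTU
= 606,452 / 100,000 = 6.065 therm
Cost = 6.065 × £2.17/therm = £13.16

£13.16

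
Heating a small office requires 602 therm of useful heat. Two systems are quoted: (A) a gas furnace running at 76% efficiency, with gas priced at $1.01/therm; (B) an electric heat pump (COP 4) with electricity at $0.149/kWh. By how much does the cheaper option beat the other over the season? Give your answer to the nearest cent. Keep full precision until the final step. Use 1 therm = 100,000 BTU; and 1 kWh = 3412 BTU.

$142.80

Heat load = 602 therm × 100,000 = 60,200,000 BTU
Gas: input = 60,200,000 / 0.76 = 79,210,526 BTU = 792.1 therm → 792.1 × $1.01 = $800.03
Heat pump: 60,200,000 BTU / 3412 = 17,640 kWh heat; / 4 = 4,411 kWh in → × $0.149 = $657.22
Difference = |$800.03 − $657.22| = $142.80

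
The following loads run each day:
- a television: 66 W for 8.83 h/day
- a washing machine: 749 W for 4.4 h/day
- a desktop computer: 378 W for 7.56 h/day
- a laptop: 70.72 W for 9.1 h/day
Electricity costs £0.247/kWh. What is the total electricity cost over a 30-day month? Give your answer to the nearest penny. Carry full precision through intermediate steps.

£54.68

television: 66 W × 8.83 h × 30 d = 17,483 Wh = 17.48 kWh
washing machine: 749 W × 4.4 h × 30 d = 98,868 Wh = 98.87 kWh
desktop computer: 378 W × 7.56 h × 30 d = 85,730 Wh = 85.73 kWh
laptop: 70.72 W × 9.1 h × 30 d = 19,307 Wh = 19.31 kWh
Total energy = 17.48 + 98.87 + 85.73 + 19.31 = 221.4 kWh
Cost = 221.4 kWh × £0.247 = £54.68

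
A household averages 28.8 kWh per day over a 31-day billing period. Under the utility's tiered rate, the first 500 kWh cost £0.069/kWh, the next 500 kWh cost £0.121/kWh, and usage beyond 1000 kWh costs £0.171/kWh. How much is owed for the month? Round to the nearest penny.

£82.03

Usage = 28.8 kWh/day × 31 days = 892.8 kWh
First 500 kWh × £0.069 = £34.50
Next 392.8 kWh × £0.121 = £47.53
Remaining tier: 0 kWh (not reached)
Total = £82.03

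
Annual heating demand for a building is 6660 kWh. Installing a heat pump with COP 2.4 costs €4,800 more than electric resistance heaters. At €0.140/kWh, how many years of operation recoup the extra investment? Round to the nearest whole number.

9 years

Resistance: 6660 kWh × €0.140 = €932.40/yr
Heat pump: 6660 / 2.4 = 2775 kWh in → × €0.140 = €388.50/yr
Annual savings = €543.90
Payback = €4,800 / €543.90 = 8.83 years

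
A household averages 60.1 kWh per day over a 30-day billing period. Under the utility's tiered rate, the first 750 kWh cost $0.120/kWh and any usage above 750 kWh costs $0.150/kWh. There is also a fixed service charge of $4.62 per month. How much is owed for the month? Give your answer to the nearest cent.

$252.57

Usage = 60.1 kWh/day × 30 days = 1803 kWh
First 750 kWh × $0.120 = $90.00
Remaining 1053 kWh × $0.150 = $157.95
Energy charge = $247.95; + service $4.62 = $252.57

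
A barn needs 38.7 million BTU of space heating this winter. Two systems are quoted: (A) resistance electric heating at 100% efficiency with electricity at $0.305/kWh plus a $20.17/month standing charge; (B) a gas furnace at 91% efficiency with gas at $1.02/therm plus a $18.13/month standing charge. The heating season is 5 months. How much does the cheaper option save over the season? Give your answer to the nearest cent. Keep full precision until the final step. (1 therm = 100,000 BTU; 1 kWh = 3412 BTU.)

Heat load = 38.7 × 10⁶ BTU = 38,700,000 BTU
Gas: input = 38,700,000 / 0.91 = 42,527,473 BTU = 425.3 therm → 425.3 × $1.02 = $433.78; + 5 × $18.13 standing = $524.43
Electric: 38,700,000 BTU / 3412 = 11,340 kWh → × $0.305 = $3,459.41; + 5 × $20.17 standing = $3,560.26
Difference = |$524.43 − $3,560.26| = $3,035.83

$3035.83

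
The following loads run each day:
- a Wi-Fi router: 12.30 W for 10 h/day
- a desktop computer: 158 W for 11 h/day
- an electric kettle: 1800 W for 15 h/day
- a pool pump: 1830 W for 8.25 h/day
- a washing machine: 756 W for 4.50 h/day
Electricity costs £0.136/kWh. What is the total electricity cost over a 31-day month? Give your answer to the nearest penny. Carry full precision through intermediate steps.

£199.67

Wi-Fi router: 12.30 W × 10 h × 31 d = 3,813 Wh = 3.813 kWh
desktop computer: 158 W × 11 h × 31 d = 53,878 Wh = 53.88 kWh
electric kettle: 1800 W × 15 h × 31 d = 837,000 Wh = 837 kWh
pool pump: 1830 W × 8.25 h × 31 d = 468,022 Wh = 468 kWh
washing machine: 756 W × 4.50 h × 31 d = 105,462 Wh = 105.5 kWh
Total energy = 3.813 + 53.88 + 837 + 468 + 105.5 = 1,468 kWh
Cost = 1,468 kWh × £0.136 = £199.67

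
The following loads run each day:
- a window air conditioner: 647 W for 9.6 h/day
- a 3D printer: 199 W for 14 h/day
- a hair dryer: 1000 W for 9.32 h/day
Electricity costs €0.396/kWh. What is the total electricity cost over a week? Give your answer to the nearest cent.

€50.78

window air conditioner: 647 W × 9.6 h × 7 d = 43,478 Wh = 43.48 kWh
3D printer: 199 W × 14 h × 7 d = 19,502 Wh = 19.5 kWh
hair dryer: 1000 W × 9.32 h × 7 d = 65,240 Wh = 65.24 kWh
Total energy = 43.48 + 19.5 + 65.24 = 128.2 kWh
Cost = 128.2 kWh × €0.396 = €50.78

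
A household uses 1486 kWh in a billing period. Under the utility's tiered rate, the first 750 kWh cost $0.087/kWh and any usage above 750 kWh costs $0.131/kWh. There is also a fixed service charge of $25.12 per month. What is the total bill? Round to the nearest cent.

First 750 kWh × $0.087 = $65.25
Remaining 736 kWh × $0.131 = $96.42
Energy charge = $161.67; + service $25.12 = $186.79

$186.79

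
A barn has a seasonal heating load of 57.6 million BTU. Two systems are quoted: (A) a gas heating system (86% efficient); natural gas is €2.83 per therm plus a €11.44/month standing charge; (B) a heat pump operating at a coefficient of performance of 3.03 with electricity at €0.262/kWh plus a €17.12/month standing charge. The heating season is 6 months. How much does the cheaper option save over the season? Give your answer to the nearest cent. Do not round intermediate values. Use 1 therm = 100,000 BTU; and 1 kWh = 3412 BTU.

€401.63

Heat load = 57.6 × 10⁶ BTU = 57,600,000 BTU
Gas: input = 57,600,000 / 0.86 = 66,976,744 BTU = 669.8 therm → 669.8 × €2.83 = €1,895.44; + 6 × €11.44 standing = €1,964.08
Heat pump: 57,600,000 BTU / 3412 = 16,880 kWh heat; / 3.03 = 5,571 kWh in → × €0.262 = €1,459.73; + 6 × €17.12 standing = €1,562.45
Difference = |€1,964.08 − €1,562.45| = €401.63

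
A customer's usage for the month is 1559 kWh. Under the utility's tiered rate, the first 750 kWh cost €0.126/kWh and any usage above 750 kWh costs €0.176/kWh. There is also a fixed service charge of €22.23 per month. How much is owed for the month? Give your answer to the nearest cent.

First 750 kWh × €0.126 = €94.50
Remaining 809 kWh × €0.176 = €142.38
Energy charge = €236.88; + service €22.23 = €259.11

€259.11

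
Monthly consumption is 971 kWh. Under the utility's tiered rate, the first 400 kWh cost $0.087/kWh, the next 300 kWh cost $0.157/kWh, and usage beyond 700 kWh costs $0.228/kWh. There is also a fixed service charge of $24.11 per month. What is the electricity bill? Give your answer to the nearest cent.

First 400 kWh × $0.087 = $34.80
Next 300 kWh × $0.157 = $47.10
Remaining 271 kWh × $0.228 = $61.79
Energy charge = $143.69; + service $24.11 = $167.80

$167.80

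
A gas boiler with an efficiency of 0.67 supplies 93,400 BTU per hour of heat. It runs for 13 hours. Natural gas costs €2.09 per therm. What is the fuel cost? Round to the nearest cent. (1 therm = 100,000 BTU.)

€37.88

Heat delivered = 93,400 BTU/h × 13 h = 1,214,200 BTU
Gas input = 1,214,200 / 0.67 = 1,812,239 BTU
= 1,812,239 / 100,000 = 18.12 therm
Cost = 18.12 × €2.09/therm = €37.88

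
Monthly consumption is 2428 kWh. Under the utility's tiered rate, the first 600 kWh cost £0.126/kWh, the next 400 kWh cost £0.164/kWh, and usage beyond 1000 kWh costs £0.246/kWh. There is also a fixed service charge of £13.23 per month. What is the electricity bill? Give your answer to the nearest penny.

First 600 kWh × £0.126 = £75.60
Next 400 kWh × £0.164 = £65.60
Remaining 1428 kWh × £0.246 = £351.29
Energy charge = £492.49; + service £13.23 = £505.72

£505.72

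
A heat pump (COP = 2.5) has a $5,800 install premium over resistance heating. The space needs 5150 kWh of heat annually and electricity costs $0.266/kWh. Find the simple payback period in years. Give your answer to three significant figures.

Resistance: 5150 kWh × $0.266 = $1,369.90/yr
Heat pump: 5150 / 2.5 = 2060 kWh in → × $0.266 = $547.96/yr
Annual savings = $821.94
Payback = $5,800 / $821.94 = 7.06 years

7.06 years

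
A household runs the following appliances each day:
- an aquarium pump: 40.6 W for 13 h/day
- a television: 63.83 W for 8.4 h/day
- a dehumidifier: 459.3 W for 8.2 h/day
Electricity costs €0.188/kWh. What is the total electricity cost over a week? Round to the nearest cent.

aquarium pump: 40.6 W × 13 h × 7 d = 3,695 Wh = 3.695 kWh
television: 63.83 W × 8.4 h × 7 d = 3,753 Wh = 3.753 kWh
dehumidifier: 459.3 W × 8.2 h × 7 d = 26,364 Wh = 26.36 kWh
Total energy = 3.695 + 3.753 + 26.36 = 33.81 kWh
Cost = 33.81 kWh × €0.188 = €6.36

€6.36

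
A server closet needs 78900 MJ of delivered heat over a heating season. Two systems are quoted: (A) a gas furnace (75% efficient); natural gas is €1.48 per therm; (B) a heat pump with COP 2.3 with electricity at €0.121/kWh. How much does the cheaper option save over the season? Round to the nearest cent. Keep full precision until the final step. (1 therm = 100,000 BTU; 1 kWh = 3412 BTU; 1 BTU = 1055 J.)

Heat load = 78900 MJ = 78,900,000,000 J / 1055 = 74,786,730 BTU
Gas: input = 74,786,730 / 0.750 = 99,715,640 BTU = 997.2 therm → 997.2 × €1.48 = €1,475.79
Heat pump: 74,786,730 BTU / 3412 = 21,920 kWh heat; / 2.3 = 9,530 kWh in → × €0.121 = €1,153.12
Difference = |€1,475.79 − €1,153.12| = €322.68

€322.68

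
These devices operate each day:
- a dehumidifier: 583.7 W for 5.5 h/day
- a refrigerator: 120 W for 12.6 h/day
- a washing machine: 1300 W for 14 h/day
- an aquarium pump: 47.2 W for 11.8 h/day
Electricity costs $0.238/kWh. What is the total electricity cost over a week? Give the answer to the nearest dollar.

dehumidifier: 583.7 W × 5.5 h × 7 d = 22,472 Wh = 22.47 kWh
refrigerator: 120 W × 12.6 h × 7 d = 10,584 Wh = 10.58 kWh
washing machine: 1300 W × 14 h × 7 d = 127,400 Wh = 127.4 kWh
aquarium pump: 47.2 W × 11.8 h × 7 d = 3,899 Wh = 3.899 kWh
Total energy = 22.47 + 10.58 + 127.4 + 3.899 = 164.4 kWh
Cost = 164.4 kWh × $0.238 = $39.12 ≈ $39

$39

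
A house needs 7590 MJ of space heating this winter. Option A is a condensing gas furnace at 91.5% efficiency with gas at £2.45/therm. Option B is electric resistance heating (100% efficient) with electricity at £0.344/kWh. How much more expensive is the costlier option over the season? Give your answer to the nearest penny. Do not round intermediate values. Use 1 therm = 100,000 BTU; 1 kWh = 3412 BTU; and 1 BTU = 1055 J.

£532.70

Heat load = 7590 MJ = 7,590,000,000 J / 1055 = 7,194,313 BTU
Gas: input = 7,194,313 / 0.915 = 7,862,637 BTU = 78.63 therm → 78.63 × £2.45 = £192.63
Electric: 7,194,313 BTU / 3412 = 2,109 kWh → × £0.344 = £725.34
Difference = |£192.63 − £725.34| = £532.70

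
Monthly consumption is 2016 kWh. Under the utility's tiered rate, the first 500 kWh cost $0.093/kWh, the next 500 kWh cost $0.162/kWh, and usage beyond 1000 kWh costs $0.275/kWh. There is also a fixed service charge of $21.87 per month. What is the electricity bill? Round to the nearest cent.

$428.77

First 500 kWh × $0.093 = $46.50
Next 500 kWh × $0.162 = $81.00
Remaining 1016 kWh × $0.275 = $279.40
Energy charge = $406.90; + service $21.87 = $428.77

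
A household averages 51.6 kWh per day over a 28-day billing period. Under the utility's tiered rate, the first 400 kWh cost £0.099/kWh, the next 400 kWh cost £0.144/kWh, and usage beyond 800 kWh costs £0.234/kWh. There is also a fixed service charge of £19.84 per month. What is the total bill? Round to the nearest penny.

Usage = 51.6 kWh/day × 28 days = 1444.8 kWh
First 400 kWh × £0.099 = £39.60
Next 400 kWh × £0.144 = £57.60
Remaining 644.8 kWh × £0.234 = £150.88
Energy charge = £248.08; + service £19.84 = £267.92

£267.92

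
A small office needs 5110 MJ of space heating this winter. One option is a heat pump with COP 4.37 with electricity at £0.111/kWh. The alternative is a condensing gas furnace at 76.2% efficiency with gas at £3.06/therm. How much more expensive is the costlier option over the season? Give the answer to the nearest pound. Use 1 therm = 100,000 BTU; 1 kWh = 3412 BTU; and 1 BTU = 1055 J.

£158

Heat load = 5110 MJ = 5,110,000,000 J / 1055 = 4,843,602 BTU
Gas: input = 4,843,602 / 0.762 = 6,356,433 BTU = 63.56 therm → 63.56 × £3.06 = £194.51
Heat pump: 4,843,602 BTU / 3412 = 1,420 kWh heat; / 4.37 = 324.8 kWh in → × £0.111 = £36.06
Difference = |£194.51 − £36.06| = £158.45 ≈ £158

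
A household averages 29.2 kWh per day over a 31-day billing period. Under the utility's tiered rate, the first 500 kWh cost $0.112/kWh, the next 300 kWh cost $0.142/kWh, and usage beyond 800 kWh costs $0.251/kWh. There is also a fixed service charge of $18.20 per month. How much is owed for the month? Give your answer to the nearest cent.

Usage = 29.2 kWh/day × 31 days = 905.2 kWh
First 500 kWh × $0.112 = $56.00
Next 300 kWh × $0.142 = $42.60
Remaining 105.2 kWh × $0.251 = $26.41
Energy charge = $125.01; + service $18.20 = $143.21

$143.21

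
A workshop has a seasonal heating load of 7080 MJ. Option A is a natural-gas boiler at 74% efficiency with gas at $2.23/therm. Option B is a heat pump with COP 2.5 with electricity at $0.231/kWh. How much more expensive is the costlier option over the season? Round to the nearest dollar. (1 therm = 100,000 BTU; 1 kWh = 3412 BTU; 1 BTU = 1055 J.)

$20

Heat load = 7080 MJ = 7,080,000,000 J / 1055 = 6,710,900 BTU
Gas: input = 6,710,900 / 0.74 = 9,068,784 BTU = 90.69 therm → 90.69 × $2.23 = $202.23
Heat pump: 6,710,900 BTU / 3412 = 1,967 kWh heat; / 2.5 = 786.7 kWh in → × $0.231 = $181.74
Difference = |$202.23 − $181.74| = $20.50 ≈ $20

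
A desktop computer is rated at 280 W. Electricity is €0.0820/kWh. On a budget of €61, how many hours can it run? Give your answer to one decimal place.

2656.8 h

Energy budget = €61 / €0.0820 per kWh = 743.9 kWh = 743,902 Wh
Runtime = 743,902 Wh / 280 W = 2,657 h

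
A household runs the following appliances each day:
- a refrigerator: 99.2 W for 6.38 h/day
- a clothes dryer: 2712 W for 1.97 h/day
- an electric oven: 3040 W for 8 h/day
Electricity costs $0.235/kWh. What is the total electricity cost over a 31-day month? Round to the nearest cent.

$220.70

refrigerator: 99.2 W × 6.38 h × 31 d = 19,620 Wh = 19.62 kWh
clothes dryer: 2712 W × 1.97 h × 31 d = 165,622 Wh = 165.6 kWh
electric oven: 3040 W × 8 h × 31 d = 753,920 Wh = 753.9 kWh
Total energy = 19.62 + 165.6 + 753.9 = 939.2 kWh
Cost = 939.2 kWh × $0.235 = $220.70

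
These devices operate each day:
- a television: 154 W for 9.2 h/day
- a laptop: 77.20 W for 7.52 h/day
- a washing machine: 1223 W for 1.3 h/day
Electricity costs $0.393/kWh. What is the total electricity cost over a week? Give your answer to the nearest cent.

$9.87

television: 154 W × 9.2 h × 7 d = 9,918 Wh = 9.918 kWh
laptop: 77.20 W × 7.52 h × 7 d = 4,064 Wh = 4.064 kWh
washing machine: 1223 W × 1.3 h × 7 d = 11,129 Wh = 11.13 kWh
Total energy = 9.918 + 4.064 + 11.13 = 25.11 kWh
Cost = 25.11 kWh × $0.393 = $9.87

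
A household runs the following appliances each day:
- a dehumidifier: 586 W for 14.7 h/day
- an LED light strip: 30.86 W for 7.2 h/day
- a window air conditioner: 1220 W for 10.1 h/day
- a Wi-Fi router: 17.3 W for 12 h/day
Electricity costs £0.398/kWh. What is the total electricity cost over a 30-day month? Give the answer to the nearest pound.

dehumidifier: 586 W × 14.7 h × 30 d = 258,426 Wh = 258.4 kWh
LED light strip: 30.86 W × 7.2 h × 30 d = 6,666 Wh = 6.666 kWh
window air conditioner: 1220 W × 10.1 h × 30 d = 369,660 Wh = 369.7 kWh
Wi-Fi router: 17.3 W × 12 h × 30 d = 6,228 Wh = 6.228 kWh
Total energy = 258.4 + 6.666 + 369.7 + 6.228 = 641 kWh
Cost = 641 kWh × £0.398 = £255.11 ≈ £255

£255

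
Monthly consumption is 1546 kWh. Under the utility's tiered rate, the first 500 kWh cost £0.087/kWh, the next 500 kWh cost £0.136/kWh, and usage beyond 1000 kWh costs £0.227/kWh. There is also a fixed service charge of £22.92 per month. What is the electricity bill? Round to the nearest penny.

First 500 kWh × £0.087 = £43.50
Next 500 kWh × £0.136 = £68.00
Remaining 546 kWh × £0.227 = £123.94
Energy charge = £235.44; + service £22.92 = £258.36

£258.36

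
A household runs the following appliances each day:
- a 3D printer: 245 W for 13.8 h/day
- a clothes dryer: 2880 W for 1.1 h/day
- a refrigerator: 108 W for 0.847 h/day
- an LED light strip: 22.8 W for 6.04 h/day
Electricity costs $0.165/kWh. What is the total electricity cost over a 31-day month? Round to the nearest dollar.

3D printer: 245 W × 13.8 h × 31 d = 104,811 Wh = 104.8 kWh
clothes dryer: 2880 W × 1.1 h × 31 d = 98,208 Wh = 98.21 kWh
refrigerator: 108 W × 0.847 h × 31 d = 2,836 Wh = 2.836 kWh
LED light strip: 22.8 W × 6.04 h × 31 d = 4,269 Wh = 4.269 kWh
Total energy = 104.8 + 98.21 + 2.836 + 4.269 = 210.1 kWh
Cost = 210.1 kWh × $0.165 = $34.67 ≈ $35

$35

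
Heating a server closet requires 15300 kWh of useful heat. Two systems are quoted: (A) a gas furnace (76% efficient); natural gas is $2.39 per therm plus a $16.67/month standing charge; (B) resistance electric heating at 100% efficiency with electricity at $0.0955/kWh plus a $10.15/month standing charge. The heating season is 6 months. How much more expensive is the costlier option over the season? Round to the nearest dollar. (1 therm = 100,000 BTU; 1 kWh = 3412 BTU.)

Heat load = 15300 kWh × 3412 = 52,203,600 BTU
Gas: input = 52,203,600 / 0.76 = 68,688,947 BTU = 686.9 therm → 686.9 × $2.39 = $1,641.67; + 6 × $16.67 standing = $1,741.69
Electric: 52,203,600 BTU / 3412 = 15,300 kWh → × $0.0955 = $1,461.15; + 6 × $10.15 standing = $1,522.05
Difference = |$1,741.69 − $1,522.05| = $219.64 ≈ $220

$220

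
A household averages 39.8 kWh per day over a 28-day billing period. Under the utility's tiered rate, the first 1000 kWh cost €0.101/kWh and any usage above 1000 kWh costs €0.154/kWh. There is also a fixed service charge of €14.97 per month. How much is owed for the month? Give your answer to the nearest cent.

€133.59

Usage = 39.8 kWh/day × 28 days = 1114.4 kWh
First 1000 kWh × €0.101 = €101.00
Remaining 114.4 kWh × €0.154 = €17.62
Energy charge = €118.62; + service €14.97 = €133.59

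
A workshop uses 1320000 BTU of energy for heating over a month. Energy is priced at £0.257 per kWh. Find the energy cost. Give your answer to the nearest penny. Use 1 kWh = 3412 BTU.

1320000 BTU × (0.00029308 kWh/BTU) = 386.9 kWh
Cost = 386.9 kWh × £0.257/kWh = £99.43

£99.43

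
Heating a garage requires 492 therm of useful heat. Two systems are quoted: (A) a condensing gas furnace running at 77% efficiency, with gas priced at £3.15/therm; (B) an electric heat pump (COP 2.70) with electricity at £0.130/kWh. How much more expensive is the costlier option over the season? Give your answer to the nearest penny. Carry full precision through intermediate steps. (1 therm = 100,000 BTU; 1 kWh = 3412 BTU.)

Heat load = 492 therm × 100,000 = 49,200,000 BTU
Gas: input = 49,200,000 / 0.77 = 63,896,104 BTU = 639 therm → 639 × £3.15 = £2,012.73
Heat pump: 49,200,000 BTU / 3412 = 14,420 kWh heat; / 2.70 = 5,341 kWh in → × £0.130 = £694.28
Difference = |£2,012.73 − £694.28| = £1,318.45

£1318.45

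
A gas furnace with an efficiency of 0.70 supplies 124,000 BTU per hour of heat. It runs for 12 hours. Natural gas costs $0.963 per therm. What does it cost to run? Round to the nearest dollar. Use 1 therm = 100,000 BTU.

Heat delivered = 124,000 BTU/h × 12 h = 1,488,000 BTU
Gas input = 1,488,000 / 0.70 = 2,125,714 BTU
= 2,125,714 / 100,000 = 21.26 therm
Cost = 21.26 × $0.963/therm = $20.47 ≈ $20

$20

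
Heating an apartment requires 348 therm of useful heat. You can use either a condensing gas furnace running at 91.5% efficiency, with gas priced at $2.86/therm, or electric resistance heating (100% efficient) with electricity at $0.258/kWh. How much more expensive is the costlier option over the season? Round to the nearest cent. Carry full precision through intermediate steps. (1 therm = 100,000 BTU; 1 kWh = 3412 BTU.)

Heat load = 348 therm × 100,000 = 34,800,000 BTU
Gas: input = 34,800,000 / 0.915 = 38,032,787 BTU = 380.3 therm → 380.3 × $2.86 = $1,087.74
Electric: 34,800,000 BTU / 3412 = 10,200 kWh → × $0.258 = $2,631.42
Difference = |$1,087.74 − $2,631.42| = $1,543.68

$1543.68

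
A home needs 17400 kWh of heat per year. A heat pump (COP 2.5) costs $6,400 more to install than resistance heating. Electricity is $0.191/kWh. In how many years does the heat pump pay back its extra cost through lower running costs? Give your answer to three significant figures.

Resistance: 17400 kWh × $0.191 = $3,323.40/yr
Heat pump: 17400 / 2.5 = 6960 kWh in → × $0.191 = $1,329.36/yr
Annual savings = $1,994.04
Payback = $6,400 / $1,994.04 = 3.21 years

3.21 years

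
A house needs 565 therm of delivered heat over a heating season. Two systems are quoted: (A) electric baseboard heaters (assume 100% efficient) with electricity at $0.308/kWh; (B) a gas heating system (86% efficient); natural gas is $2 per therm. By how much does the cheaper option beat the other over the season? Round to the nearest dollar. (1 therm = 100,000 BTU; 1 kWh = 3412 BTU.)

$3786

Heat load = 565 therm × 100,000 = 56,500,000 BTU
Gas: input = 56,500,000 / 0.86 = 65,697,674 BTU = 657 therm → 657 × $2 = $1,313.95
Electric: 56,500,000 BTU / 3412 = 16,560 kWh → × $0.308 = $5,100.23
Difference = |$1,313.95 − $5,100.23| = $3,786.28 ≈ $3786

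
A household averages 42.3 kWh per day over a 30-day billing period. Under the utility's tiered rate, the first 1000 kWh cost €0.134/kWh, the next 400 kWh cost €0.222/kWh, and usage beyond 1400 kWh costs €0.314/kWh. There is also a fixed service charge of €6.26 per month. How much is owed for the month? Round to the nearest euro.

€200

Usage = 42.3 kWh/day × 30 days = 1269 kWh
First 1000 kWh × €0.134 = €134.00
Next 269 kWh × €0.222 = €59.72
Remaining tier: 0 kWh (not reached)
Energy charge = €193.72; + service €6.26 = €199.98 ≈ €200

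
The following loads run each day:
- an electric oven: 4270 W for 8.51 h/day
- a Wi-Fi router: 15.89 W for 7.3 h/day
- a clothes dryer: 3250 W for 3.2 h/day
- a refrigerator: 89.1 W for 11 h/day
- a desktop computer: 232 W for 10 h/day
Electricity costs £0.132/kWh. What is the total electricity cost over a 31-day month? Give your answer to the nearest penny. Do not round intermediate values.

£205.23

electric oven: 4270 W × 8.51 h × 31 d = 1,126,469 Wh = 1,126 kWh
Wi-Fi router: 15.89 W × 7.3 h × 31 d = 3,596 Wh = 3.596 kWh
clothes dryer: 3250 W × 3.2 h × 31 d = 322,400 Wh = 322.4 kWh
refrigerator: 89.1 W × 11 h × 31 d = 30,383 Wh = 30.38 kWh
desktop computer: 232 W × 10 h × 31 d = 71,920 Wh = 71.92 kWh
Total energy = 1,126 + 3.596 + 322.4 + 30.38 + 71.92 = 1,555 kWh
Cost = 1,555 kWh × £0.132 = £205.23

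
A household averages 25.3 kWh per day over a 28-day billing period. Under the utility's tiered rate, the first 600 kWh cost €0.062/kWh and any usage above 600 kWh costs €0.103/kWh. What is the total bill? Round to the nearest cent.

€48.37

Usage = 25.3 kWh/day × 28 days = 708.4 kWh
First 600 kWh × €0.062 = €37.20
Remaining 108.4 kWh × €0.103 = €11.17
Total = €48.37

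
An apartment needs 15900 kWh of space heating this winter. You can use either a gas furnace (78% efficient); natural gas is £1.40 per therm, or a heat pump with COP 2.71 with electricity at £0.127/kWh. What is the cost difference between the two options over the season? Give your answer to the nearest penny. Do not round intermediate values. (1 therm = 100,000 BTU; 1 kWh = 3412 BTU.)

Heat load = 15900 kWh × 3412 = 54,250,800 BTU
Gas: input = 54,250,800 / 0.78 = 69,552,308 BTU = 695.5 therm → 695.5 × £1.40 = £973.73
Heat pump: 54,250,800 BTU / 3412 = 15,900 kWh heat; / 2.71 = 5,867 kWh in → × £0.127 = £745.13
Difference = |£973.73 − £745.13| = £228.60

£228.60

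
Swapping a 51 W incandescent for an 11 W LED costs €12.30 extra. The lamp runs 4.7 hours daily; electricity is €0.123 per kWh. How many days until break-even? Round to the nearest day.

Power saved = 51 − 11 = 40 W
Daily energy saved = 40 W × 4.7 h = 188 Wh = 0.188 kWh
Daily savings = 0.188 × €0.123 = €0.0231
Payback = €12.30 / €0.0231 per day = 531.9 days

532 days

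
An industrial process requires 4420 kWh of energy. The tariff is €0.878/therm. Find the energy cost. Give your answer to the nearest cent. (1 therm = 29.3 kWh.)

4420 kWh × (0.03413 therm/kWh) = 150.9 therm
Cost = 150.9 therm × €0.878/therm = €132.45

€132.45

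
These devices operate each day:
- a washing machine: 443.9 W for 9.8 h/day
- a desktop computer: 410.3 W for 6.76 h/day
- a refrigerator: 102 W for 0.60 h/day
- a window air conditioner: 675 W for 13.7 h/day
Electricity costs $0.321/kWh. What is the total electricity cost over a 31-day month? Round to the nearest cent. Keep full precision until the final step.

washing machine: 443.9 W × 9.8 h × 31 d = 134,857 Wh = 134.9 kWh
desktop computer: 410.3 W × 6.76 h × 31 d = 85,982 Wh = 85.98 kWh
refrigerator: 102 W × 0.60 h × 31 d = 1,897 Wh = 1.897 kWh
window air conditioner: 675 W × 13.7 h × 31 d = 286,672 Wh = 286.7 kWh
Total energy = 134.9 + 85.98 + 1.897 + 286.7 = 509.4 kWh
Cost = 509.4 kWh × $0.321 = $163.52

$163.52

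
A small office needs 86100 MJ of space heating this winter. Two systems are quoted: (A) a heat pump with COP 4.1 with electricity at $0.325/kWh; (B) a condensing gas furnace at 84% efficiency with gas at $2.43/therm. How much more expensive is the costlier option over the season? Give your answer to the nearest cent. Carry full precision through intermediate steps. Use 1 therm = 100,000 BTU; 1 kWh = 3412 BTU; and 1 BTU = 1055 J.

$464.89

Heat load = 86100 MJ = 86,100,000,000 J / 1055 = 81,611,374 BTU
Gas: input = 81,611,374 / 0.84 = 97,156,398 BTU = 971.6 therm → 971.6 × $2.43 = $2,360.90
Heat pump: 81,611,374 BTU / 3412 = 23,920 kWh heat; / 4.1 = 5,834 kWh in → × $0.325 = $1,896.01
Difference = |$2,360.90 − $1,896.01| = $464.89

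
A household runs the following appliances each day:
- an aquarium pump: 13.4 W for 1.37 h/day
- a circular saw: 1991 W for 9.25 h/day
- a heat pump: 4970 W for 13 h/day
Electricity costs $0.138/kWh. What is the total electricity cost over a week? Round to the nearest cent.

$80.22

aquarium pump: 13.4 W × 1.37 h × 7 d = 129 Wh = 0.1285 kWh
circular saw: 1991 W × 9.25 h × 7 d = 128,917 Wh = 128.9 kWh
heat pump: 4970 W × 13 h × 7 d = 452,270 Wh = 452.3 kWh
Total energy = 0.1285 + 128.9 + 452.3 = 581.3 kWh
Cost = 581.3 kWh × $0.138 = $80.22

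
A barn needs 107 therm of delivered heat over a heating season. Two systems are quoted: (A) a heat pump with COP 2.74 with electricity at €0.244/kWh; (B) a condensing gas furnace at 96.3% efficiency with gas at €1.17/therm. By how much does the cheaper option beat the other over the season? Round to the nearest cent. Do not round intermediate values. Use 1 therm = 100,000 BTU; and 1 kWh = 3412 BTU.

Heat load = 107 therm × 100,000 = 10,700,000 BTU
Gas: input = 10,700,000 / 0.963 = 11,111,111 BTU = 111.1 therm → 111.1 × €1.17 = €130.00
Heat pump: 10,700,000 BTU / 3412 = 3,136 kWh heat; / 2.74 = 1,145 kWh in → × €0.244 = €279.26
Difference = |€130.00 − €279.26| = €149.26

€149.26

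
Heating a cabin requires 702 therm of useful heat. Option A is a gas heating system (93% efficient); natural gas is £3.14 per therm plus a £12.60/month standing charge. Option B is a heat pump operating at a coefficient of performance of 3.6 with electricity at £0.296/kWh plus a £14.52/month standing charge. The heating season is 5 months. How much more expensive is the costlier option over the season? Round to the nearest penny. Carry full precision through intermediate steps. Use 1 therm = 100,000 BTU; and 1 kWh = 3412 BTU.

Heat load = 702 therm × 100,000 = 70,200,000 BTU
Gas: input = 70,200,000 / 0.93 = 75,483,871 BTU = 754.8 therm → 754.8 × £3.14 = £2,370.19; + 5 × £12.60 standing = £2,433.19
Heat pump: 70,200,000 BTU / 3412 = 20,570 kWh heat; / 3.6 = 5,715 kWh in → × £0.296 = £1,691.68; + 5 × £14.52 standing = £1,764.28
Difference = |£2,433.19 − £1,764.28| = £668.92

£668.92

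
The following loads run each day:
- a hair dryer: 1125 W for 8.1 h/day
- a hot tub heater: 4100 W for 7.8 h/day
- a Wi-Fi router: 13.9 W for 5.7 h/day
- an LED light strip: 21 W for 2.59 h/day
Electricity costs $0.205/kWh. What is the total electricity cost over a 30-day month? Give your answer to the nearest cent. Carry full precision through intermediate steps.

$253.54

hair dryer: 1125 W × 8.1 h × 30 d = 273,375 Wh = 273.4 kWh
hot tub heater: 4100 W × 7.8 h × 30 d = 959,400 Wh = 959.4 kWh
Wi-Fi router: 13.9 W × 5.7 h × 30 d = 2,377 Wh = 2.377 kWh
LED light strip: 21 W × 2.59 h × 30 d = 1,632 Wh = 1.632 kWh
Total energy = 273.4 + 959.4 + 2.377 + 1.632 = 1,237 kWh
Cost = 1,237 kWh × $0.205 = $253.54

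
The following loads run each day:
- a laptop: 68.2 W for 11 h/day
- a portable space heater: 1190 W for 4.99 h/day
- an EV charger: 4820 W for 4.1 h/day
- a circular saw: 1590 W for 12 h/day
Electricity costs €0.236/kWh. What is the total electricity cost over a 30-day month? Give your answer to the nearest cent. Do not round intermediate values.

laptop: 68.2 W × 11 h × 30 d = 22,506 Wh = 22.51 kWh
portable space heater: 1190 W × 4.99 h × 30 d = 178,143 Wh = 178.1 kWh
EV charger: 4820 W × 4.1 h × 30 d = 592,860 Wh = 592.9 kWh
circular saw: 1590 W × 12 h × 30 d = 572,400 Wh = 572.4 kWh
Total energy = 22.51 + 178.1 + 592.9 + 572.4 = 1,366 kWh
Cost = 1,366 kWh × €0.236 = €322.35

€322.35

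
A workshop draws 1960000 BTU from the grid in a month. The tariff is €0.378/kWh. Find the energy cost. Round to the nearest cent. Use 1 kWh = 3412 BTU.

1960000 BTU × (0.00029308 kWh/BTU) = 574.4 kWh
Cost = 574.4 kWh × €0.378/kWh = €217.14

€217.14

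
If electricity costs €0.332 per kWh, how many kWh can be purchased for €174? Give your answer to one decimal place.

524.1 kWh

€174 / €0.332 per kWh = 524.1 kWh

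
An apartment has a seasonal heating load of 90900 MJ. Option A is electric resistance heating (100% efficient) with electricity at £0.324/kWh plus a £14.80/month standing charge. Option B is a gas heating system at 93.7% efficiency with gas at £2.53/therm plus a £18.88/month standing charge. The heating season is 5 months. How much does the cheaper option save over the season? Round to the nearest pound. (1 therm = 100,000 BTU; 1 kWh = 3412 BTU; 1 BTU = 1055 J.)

Heat load = 90900 MJ = 90,900,000,000 J / 1055 = 86,161,137 BTU
Gas: input = 86,161,137 / 0.937 = 91,954,256 BTU = 919.5 therm → 919.5 × £2.53 = £2,326.44; + 5 × £18.88 standing = £2,420.84
Electric: 86,161,137 BTU / 3412 = 25,250 kWh → × £0.324 = £8,181.77; + 5 × £14.80 standing = £8,255.77
Difference = |£2,420.84 − £8,255.77| = £5,834.93 ≈ £5835

£5835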